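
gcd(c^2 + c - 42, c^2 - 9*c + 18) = c - 6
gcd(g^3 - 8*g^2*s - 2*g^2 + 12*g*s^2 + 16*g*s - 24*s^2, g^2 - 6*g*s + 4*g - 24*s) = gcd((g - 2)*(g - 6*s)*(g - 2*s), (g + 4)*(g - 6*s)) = -g + 6*s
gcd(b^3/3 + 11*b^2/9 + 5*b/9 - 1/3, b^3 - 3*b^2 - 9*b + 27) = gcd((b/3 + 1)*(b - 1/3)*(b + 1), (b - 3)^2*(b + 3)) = b + 3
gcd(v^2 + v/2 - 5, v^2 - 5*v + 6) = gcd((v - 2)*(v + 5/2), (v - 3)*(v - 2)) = v - 2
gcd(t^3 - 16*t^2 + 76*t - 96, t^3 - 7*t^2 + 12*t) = 1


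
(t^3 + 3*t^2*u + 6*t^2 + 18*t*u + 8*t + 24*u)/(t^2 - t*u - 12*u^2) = (t^2 + 6*t + 8)/(t - 4*u)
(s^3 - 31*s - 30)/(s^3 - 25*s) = (s^2 - 5*s - 6)/(s*(s - 5))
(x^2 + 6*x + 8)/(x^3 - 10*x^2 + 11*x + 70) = (x + 4)/(x^2 - 12*x + 35)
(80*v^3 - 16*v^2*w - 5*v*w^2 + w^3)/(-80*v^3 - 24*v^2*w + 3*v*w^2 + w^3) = (-4*v + w)/(4*v + w)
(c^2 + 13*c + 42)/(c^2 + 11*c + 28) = (c + 6)/(c + 4)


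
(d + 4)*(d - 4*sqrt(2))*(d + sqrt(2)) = d^3 - 3*sqrt(2)*d^2 + 4*d^2 - 12*sqrt(2)*d - 8*d - 32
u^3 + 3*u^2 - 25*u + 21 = (u - 3)*(u - 1)*(u + 7)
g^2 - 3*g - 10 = (g - 5)*(g + 2)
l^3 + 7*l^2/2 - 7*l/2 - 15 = (l - 2)*(l + 5/2)*(l + 3)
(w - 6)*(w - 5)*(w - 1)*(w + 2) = w^4 - 10*w^3 + 17*w^2 + 52*w - 60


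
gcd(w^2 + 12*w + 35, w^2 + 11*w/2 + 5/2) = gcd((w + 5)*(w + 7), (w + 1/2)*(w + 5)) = w + 5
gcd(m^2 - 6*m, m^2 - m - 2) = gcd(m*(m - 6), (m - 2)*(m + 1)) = 1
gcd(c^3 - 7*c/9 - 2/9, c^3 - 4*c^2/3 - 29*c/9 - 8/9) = c + 1/3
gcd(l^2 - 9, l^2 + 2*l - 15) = l - 3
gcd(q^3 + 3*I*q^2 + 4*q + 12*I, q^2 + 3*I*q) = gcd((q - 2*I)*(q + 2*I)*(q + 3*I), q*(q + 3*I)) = q + 3*I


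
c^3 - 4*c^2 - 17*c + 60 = (c - 5)*(c - 3)*(c + 4)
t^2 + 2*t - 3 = (t - 1)*(t + 3)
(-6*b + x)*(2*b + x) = -12*b^2 - 4*b*x + x^2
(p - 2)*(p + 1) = p^2 - p - 2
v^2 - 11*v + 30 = (v - 6)*(v - 5)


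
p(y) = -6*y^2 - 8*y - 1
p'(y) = -12*y - 8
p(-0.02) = -0.84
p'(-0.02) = -7.76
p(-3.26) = -38.69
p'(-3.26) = 31.12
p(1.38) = -23.47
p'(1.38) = -24.56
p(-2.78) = -25.13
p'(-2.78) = 25.36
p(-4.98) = -109.96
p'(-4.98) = 51.76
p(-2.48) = -18.06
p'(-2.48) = 21.76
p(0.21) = -2.94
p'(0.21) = -10.52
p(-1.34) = -1.05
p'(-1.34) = 8.08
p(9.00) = -559.00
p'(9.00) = -116.00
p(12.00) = -961.00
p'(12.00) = -152.00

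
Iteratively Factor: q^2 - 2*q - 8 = (q - 4)*(q + 2)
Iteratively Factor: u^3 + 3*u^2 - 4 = (u - 1)*(u^2 + 4*u + 4) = (u - 1)*(u + 2)*(u + 2)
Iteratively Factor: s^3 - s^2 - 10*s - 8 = (s + 2)*(s^2 - 3*s - 4) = (s - 4)*(s + 2)*(s + 1)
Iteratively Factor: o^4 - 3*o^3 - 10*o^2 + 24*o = (o)*(o^3 - 3*o^2 - 10*o + 24) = o*(o - 2)*(o^2 - o - 12) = o*(o - 2)*(o + 3)*(o - 4)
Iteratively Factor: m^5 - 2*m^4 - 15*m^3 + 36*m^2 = (m)*(m^4 - 2*m^3 - 15*m^2 + 36*m) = m*(m - 3)*(m^3 + m^2 - 12*m) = m^2*(m - 3)*(m^2 + m - 12) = m^2*(m - 3)*(m + 4)*(m - 3)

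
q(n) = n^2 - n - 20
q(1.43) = -19.39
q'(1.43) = 1.86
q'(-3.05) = -7.10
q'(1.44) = 1.88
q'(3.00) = 5.00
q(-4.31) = 2.89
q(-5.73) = 18.56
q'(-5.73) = -12.46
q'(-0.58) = -2.16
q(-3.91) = -0.80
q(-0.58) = -19.08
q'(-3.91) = -8.82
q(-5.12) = 11.33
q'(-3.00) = -7.00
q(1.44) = -19.37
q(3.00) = -14.00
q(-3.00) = -8.00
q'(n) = 2*n - 1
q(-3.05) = -7.65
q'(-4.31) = -9.62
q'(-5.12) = -11.24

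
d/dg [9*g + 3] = 9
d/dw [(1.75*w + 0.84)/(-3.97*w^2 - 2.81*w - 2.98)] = (6.9475*w^2 + 6.6696*w - 2.8546)/(15.7609*w^4 + 22.3114*w^3 + 31.5573*w^2 + 16.7476*w + 8.8804)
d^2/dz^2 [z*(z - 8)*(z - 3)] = 6*z - 22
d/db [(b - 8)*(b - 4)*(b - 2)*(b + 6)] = 4*b^3 - 24*b^2 - 56*b + 272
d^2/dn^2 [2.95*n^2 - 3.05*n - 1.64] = 5.90000000000000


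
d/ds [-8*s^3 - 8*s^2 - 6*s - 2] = -24*s^2 - 16*s - 6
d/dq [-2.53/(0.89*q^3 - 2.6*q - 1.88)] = (6.7551*q^2 - 6.578)/(-0.89*q^3 + 2.6*q + 1.88)^2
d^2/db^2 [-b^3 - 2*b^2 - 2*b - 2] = -6*b - 4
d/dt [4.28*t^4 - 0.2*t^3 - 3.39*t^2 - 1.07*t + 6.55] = 17.12*t^3 - 0.6*t^2 - 6.78*t - 1.07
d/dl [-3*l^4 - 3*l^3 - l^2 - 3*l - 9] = -12*l^3 - 9*l^2 - 2*l - 3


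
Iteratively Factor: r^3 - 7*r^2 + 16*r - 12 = (r - 2)*(r^2 - 5*r + 6) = (r - 3)*(r - 2)*(r - 2)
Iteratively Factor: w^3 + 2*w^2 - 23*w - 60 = (w + 3)*(w^2 - w - 20) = (w - 5)*(w + 3)*(w + 4)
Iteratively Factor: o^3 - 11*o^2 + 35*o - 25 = (o - 1)*(o^2 - 10*o + 25) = (o - 5)*(o - 1)*(o - 5)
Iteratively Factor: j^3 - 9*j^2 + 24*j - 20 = (j - 5)*(j^2 - 4*j + 4) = (j - 5)*(j - 2)*(j - 2)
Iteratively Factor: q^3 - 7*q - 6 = (q + 1)*(q^2 - q - 6) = (q - 3)*(q + 1)*(q + 2)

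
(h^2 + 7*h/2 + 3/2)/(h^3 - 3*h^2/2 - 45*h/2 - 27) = (2*h + 1)/(2*h^2 - 9*h - 18)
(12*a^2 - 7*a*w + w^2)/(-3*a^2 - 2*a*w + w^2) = (-4*a + w)/(a + w)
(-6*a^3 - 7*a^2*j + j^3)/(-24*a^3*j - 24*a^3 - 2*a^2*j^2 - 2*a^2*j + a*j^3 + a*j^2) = (6*a^3 + 7*a^2*j - j^3)/(a*(24*a^2*j + 24*a^2 + 2*a*j^2 + 2*a*j - j^3 - j^2))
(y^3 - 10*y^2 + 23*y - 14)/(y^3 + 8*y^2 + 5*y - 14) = (y^2 - 9*y + 14)/(y^2 + 9*y + 14)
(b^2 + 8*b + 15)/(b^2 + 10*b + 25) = (b + 3)/(b + 5)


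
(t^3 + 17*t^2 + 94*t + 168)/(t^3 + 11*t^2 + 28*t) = (t + 6)/t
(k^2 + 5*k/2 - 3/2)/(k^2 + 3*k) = (k - 1/2)/k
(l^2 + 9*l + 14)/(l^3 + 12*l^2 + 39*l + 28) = (l + 2)/(l^2 + 5*l + 4)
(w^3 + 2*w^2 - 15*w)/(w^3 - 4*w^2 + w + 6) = w*(w + 5)/(w^2 - w - 2)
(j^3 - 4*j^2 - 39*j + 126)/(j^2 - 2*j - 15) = (-j^3 + 4*j^2 + 39*j - 126)/(-j^2 + 2*j + 15)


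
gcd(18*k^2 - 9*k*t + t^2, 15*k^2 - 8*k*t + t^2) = -3*k + t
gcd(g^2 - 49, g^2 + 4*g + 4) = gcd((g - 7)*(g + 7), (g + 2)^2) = 1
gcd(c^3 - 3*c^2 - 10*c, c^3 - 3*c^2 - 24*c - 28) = c + 2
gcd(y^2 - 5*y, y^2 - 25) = y - 5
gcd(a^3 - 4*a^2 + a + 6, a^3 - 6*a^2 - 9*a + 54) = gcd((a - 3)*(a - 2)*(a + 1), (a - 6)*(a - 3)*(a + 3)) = a - 3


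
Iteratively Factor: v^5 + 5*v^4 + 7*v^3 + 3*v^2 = (v)*(v^4 + 5*v^3 + 7*v^2 + 3*v) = v*(v + 1)*(v^3 + 4*v^2 + 3*v) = v*(v + 1)*(v + 3)*(v^2 + v) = v^2*(v + 1)*(v + 3)*(v + 1)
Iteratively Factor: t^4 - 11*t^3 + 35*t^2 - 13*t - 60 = (t - 4)*(t^3 - 7*t^2 + 7*t + 15) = (t - 4)*(t + 1)*(t^2 - 8*t + 15) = (t - 4)*(t - 3)*(t + 1)*(t - 5)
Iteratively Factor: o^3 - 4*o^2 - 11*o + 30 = (o - 2)*(o^2 - 2*o - 15) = (o - 5)*(o - 2)*(o + 3)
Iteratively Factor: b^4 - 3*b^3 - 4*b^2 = (b - 4)*(b^3 + b^2) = (b - 4)*(b + 1)*(b^2) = b*(b - 4)*(b + 1)*(b)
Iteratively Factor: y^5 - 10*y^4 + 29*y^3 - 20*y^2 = (y - 4)*(y^4 - 6*y^3 + 5*y^2) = (y - 5)*(y - 4)*(y^3 - y^2) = (y - 5)*(y - 4)*(y - 1)*(y^2) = y*(y - 5)*(y - 4)*(y - 1)*(y)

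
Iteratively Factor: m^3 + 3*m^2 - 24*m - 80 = (m + 4)*(m^2 - m - 20) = (m - 5)*(m + 4)*(m + 4)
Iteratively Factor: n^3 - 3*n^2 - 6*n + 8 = (n - 4)*(n^2 + n - 2) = (n - 4)*(n - 1)*(n + 2)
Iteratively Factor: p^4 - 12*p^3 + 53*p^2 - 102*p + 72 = (p - 3)*(p^3 - 9*p^2 + 26*p - 24) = (p - 3)*(p - 2)*(p^2 - 7*p + 12) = (p - 4)*(p - 3)*(p - 2)*(p - 3)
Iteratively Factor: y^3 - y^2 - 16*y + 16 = (y - 4)*(y^2 + 3*y - 4) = (y - 4)*(y + 4)*(y - 1)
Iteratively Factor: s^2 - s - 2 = (s + 1)*(s - 2)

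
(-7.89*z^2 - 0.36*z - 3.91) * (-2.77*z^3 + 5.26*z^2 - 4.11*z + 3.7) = 21.8553*z^5 - 40.5042*z^4 + 41.365*z^3 - 48.28*z^2 + 14.7381*z - 14.467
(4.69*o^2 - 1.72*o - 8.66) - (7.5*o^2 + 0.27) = -2.81*o^2 - 1.72*o - 8.93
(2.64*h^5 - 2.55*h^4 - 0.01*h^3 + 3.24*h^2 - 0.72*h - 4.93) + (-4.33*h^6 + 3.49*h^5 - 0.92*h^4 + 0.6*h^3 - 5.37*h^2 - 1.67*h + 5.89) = -4.33*h^6 + 6.13*h^5 - 3.47*h^4 + 0.59*h^3 - 2.13*h^2 - 2.39*h + 0.96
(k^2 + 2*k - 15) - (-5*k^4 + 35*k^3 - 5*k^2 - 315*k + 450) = 5*k^4 - 35*k^3 + 6*k^2 + 317*k - 465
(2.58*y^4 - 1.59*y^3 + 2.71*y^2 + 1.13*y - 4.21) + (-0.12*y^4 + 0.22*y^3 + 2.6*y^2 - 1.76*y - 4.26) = 2.46*y^4 - 1.37*y^3 + 5.31*y^2 - 0.63*y - 8.47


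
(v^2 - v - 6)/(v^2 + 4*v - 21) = (v + 2)/(v + 7)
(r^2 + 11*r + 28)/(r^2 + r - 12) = (r + 7)/(r - 3)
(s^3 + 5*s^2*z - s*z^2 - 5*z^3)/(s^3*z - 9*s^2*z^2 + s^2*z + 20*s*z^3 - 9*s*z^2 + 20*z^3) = (s^3 + 5*s^2*z - s*z^2 - 5*z^3)/(z*(s^3 - 9*s^2*z + s^2 + 20*s*z^2 - 9*s*z + 20*z^2))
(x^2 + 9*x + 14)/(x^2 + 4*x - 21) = (x + 2)/(x - 3)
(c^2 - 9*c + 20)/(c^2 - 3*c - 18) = (-c^2 + 9*c - 20)/(-c^2 + 3*c + 18)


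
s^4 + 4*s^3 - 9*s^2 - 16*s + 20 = (s - 2)*(s - 1)*(s + 2)*(s + 5)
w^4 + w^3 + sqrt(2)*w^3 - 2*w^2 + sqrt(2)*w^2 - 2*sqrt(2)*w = w*(w - 1)*(w + 2)*(w + sqrt(2))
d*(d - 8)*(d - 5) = d^3 - 13*d^2 + 40*d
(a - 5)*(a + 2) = a^2 - 3*a - 10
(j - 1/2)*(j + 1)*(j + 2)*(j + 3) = j^4 + 11*j^3/2 + 8*j^2 + j/2 - 3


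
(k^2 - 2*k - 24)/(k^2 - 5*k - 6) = (k + 4)/(k + 1)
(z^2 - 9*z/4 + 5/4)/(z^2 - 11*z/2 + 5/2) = (4*z^2 - 9*z + 5)/(2*(2*z^2 - 11*z + 5))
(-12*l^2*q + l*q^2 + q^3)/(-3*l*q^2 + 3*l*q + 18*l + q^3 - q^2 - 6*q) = q*(4*l + q)/(q^2 - q - 6)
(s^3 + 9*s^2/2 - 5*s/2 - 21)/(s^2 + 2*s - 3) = (s^2 + 3*s/2 - 7)/(s - 1)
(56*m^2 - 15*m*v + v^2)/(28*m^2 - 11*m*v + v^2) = (-8*m + v)/(-4*m + v)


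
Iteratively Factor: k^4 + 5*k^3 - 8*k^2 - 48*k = (k + 4)*(k^3 + k^2 - 12*k) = (k - 3)*(k + 4)*(k^2 + 4*k) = k*(k - 3)*(k + 4)*(k + 4)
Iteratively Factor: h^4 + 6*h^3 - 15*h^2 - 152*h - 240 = (h + 4)*(h^3 + 2*h^2 - 23*h - 60) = (h + 4)^2*(h^2 - 2*h - 15) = (h + 3)*(h + 4)^2*(h - 5)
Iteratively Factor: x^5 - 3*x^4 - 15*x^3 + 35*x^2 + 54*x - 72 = (x - 4)*(x^4 + x^3 - 11*x^2 - 9*x + 18) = (x - 4)*(x - 1)*(x^3 + 2*x^2 - 9*x - 18) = (x - 4)*(x - 1)*(x + 2)*(x^2 - 9) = (x - 4)*(x - 1)*(x + 2)*(x + 3)*(x - 3)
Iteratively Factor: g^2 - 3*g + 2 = (g - 2)*(g - 1)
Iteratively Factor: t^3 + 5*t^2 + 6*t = (t)*(t^2 + 5*t + 6) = t*(t + 3)*(t + 2)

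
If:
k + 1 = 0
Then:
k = -1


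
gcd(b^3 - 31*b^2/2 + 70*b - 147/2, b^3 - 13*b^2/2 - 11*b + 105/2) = b - 7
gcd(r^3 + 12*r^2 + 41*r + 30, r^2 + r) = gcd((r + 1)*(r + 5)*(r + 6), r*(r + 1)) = r + 1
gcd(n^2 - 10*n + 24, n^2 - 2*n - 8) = n - 4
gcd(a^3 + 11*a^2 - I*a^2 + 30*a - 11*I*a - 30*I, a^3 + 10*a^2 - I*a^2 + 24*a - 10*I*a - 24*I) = a^2 + a*(6 - I) - 6*I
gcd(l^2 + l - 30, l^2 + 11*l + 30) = l + 6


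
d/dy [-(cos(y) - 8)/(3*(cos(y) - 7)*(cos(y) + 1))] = (sin(y)^2 + 16*cos(y) - 56)*sin(y)/(3*(cos(y) - 7)^2*(cos(y) + 1)^2)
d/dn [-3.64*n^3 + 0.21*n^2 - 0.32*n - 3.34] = -10.92*n^2 + 0.42*n - 0.32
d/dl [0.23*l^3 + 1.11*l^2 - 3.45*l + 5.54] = 0.69*l^2 + 2.22*l - 3.45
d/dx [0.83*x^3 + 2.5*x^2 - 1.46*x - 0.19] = 2.49*x^2 + 5.0*x - 1.46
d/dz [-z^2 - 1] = -2*z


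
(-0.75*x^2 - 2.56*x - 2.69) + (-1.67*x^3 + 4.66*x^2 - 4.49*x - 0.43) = -1.67*x^3 + 3.91*x^2 - 7.05*x - 3.12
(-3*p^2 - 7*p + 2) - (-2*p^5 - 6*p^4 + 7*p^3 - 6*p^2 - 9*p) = 2*p^5 + 6*p^4 - 7*p^3 + 3*p^2 + 2*p + 2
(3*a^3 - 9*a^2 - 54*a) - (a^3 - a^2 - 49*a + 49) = 2*a^3 - 8*a^2 - 5*a - 49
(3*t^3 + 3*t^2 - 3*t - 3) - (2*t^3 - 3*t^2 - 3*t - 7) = t^3 + 6*t^2 + 4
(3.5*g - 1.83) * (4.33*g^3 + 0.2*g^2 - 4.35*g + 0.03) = 15.155*g^4 - 7.2239*g^3 - 15.591*g^2 + 8.0655*g - 0.0549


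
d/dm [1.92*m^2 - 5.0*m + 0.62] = 3.84*m - 5.0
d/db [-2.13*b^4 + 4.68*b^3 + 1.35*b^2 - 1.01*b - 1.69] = -8.52*b^3 + 14.04*b^2 + 2.7*b - 1.01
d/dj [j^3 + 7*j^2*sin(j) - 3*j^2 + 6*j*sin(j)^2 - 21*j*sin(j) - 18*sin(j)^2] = 7*j^2*cos(j) + 3*j^2 + 14*j*sin(j) + 6*j*sin(2*j) - 21*j*cos(j) - 6*j + 6*sin(j)^2 - 21*sin(j) - 18*sin(2*j)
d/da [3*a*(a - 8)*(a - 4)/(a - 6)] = 6*(a^3 - 15*a^2 + 72*a - 96)/(a^2 - 12*a + 36)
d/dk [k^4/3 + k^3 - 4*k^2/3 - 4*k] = 4*k^3/3 + 3*k^2 - 8*k/3 - 4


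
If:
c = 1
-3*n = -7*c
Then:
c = 1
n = 7/3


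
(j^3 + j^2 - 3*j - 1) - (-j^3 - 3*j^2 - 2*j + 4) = 2*j^3 + 4*j^2 - j - 5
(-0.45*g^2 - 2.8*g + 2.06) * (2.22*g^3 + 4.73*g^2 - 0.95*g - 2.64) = -0.999*g^5 - 8.3445*g^4 - 8.2433*g^3 + 13.5918*g^2 + 5.435*g - 5.4384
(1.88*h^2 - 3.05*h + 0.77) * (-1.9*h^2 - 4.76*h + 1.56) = -3.572*h^4 - 3.1538*h^3 + 15.9878*h^2 - 8.4232*h + 1.2012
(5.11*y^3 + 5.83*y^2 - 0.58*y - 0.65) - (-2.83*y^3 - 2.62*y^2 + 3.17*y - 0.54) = 7.94*y^3 + 8.45*y^2 - 3.75*y - 0.11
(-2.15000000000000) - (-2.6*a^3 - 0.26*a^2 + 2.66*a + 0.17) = 2.6*a^3 + 0.26*a^2 - 2.66*a - 2.32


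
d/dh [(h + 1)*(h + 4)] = 2*h + 5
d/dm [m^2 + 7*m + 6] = 2*m + 7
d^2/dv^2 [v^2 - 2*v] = 2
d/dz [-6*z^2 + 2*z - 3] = 2 - 12*z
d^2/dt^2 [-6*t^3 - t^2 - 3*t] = -36*t - 2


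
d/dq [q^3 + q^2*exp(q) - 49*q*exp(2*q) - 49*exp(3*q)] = q^2*exp(q) + 3*q^2 - 98*q*exp(2*q) + 2*q*exp(q) - 147*exp(3*q) - 49*exp(2*q)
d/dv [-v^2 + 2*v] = 2 - 2*v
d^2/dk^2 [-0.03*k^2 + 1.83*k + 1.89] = -0.0600000000000000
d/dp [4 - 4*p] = -4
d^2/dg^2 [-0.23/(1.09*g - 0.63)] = -0.546526/(1.09*g - 0.63)^3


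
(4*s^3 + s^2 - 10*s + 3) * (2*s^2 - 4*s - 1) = 8*s^5 - 14*s^4 - 28*s^3 + 45*s^2 - 2*s - 3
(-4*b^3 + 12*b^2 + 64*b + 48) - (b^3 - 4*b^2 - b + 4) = -5*b^3 + 16*b^2 + 65*b + 44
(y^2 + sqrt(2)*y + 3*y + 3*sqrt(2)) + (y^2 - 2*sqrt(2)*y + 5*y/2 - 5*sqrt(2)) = 2*y^2 - sqrt(2)*y + 11*y/2 - 2*sqrt(2)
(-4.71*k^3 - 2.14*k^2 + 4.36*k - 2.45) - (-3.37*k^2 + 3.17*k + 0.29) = -4.71*k^3 + 1.23*k^2 + 1.19*k - 2.74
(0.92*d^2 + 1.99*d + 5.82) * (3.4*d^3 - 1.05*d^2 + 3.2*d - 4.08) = 3.128*d^5 + 5.8*d^4 + 20.6425*d^3 - 3.4966*d^2 + 10.5048*d - 23.7456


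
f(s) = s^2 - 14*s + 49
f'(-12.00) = -38.00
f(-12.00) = 361.00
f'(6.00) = -2.00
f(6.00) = 1.00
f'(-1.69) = -17.38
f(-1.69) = 75.52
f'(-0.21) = -14.42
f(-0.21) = 51.98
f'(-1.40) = -16.80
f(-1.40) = 70.56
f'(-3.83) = -21.66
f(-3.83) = 117.29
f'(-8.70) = -31.40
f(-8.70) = 246.49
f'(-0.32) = -14.64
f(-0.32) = 53.58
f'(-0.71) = -15.42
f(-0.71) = 59.44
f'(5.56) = -2.88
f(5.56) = 2.07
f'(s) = 2*s - 14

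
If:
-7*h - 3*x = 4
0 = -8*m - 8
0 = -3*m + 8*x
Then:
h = -23/56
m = -1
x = -3/8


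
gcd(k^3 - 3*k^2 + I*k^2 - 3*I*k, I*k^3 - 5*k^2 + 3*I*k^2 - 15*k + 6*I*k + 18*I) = 1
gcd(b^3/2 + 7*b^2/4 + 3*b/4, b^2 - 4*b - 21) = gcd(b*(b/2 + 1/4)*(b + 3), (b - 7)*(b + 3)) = b + 3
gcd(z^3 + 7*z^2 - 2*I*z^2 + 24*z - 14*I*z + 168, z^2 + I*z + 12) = z + 4*I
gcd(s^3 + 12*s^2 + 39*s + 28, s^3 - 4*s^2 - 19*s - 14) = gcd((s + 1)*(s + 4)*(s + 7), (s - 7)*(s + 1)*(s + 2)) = s + 1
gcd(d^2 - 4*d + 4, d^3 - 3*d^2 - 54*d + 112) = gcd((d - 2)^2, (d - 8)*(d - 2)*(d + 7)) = d - 2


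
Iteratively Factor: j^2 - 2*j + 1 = (j - 1)*(j - 1)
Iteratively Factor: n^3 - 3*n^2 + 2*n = (n - 2)*(n^2 - n) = n*(n - 2)*(n - 1)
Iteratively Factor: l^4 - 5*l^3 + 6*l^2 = (l)*(l^3 - 5*l^2 + 6*l) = l^2*(l^2 - 5*l + 6) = l^2*(l - 3)*(l - 2)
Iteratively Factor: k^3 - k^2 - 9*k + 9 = (k - 3)*(k^2 + 2*k - 3) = (k - 3)*(k - 1)*(k + 3)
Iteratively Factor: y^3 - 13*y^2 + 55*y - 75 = (y - 3)*(y^2 - 10*y + 25) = (y - 5)*(y - 3)*(y - 5)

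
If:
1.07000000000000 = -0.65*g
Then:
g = -1.65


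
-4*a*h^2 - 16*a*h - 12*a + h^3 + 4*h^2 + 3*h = (-4*a + h)*(h + 1)*(h + 3)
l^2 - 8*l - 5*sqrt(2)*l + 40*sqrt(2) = (l - 8)*(l - 5*sqrt(2))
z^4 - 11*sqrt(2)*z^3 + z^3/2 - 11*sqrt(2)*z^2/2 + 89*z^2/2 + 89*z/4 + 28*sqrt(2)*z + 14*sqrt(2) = (z + 1/2)*(z - 8*sqrt(2))*(z - 7*sqrt(2)/2)*(z + sqrt(2)/2)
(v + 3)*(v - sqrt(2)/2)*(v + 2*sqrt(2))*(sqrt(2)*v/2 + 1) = sqrt(2)*v^4/2 + 3*sqrt(2)*v^3/2 + 5*v^3/2 + sqrt(2)*v^2/2 + 15*v^2/2 - 2*v + 3*sqrt(2)*v/2 - 6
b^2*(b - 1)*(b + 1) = b^4 - b^2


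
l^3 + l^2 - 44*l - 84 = (l - 7)*(l + 2)*(l + 6)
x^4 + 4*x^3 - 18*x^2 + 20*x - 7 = (x - 1)^3*(x + 7)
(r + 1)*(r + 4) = r^2 + 5*r + 4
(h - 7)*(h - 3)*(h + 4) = h^3 - 6*h^2 - 19*h + 84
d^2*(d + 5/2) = d^3 + 5*d^2/2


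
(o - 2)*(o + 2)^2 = o^3 + 2*o^2 - 4*o - 8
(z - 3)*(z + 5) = z^2 + 2*z - 15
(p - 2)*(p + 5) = p^2 + 3*p - 10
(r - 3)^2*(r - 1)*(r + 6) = r^4 - r^3 - 27*r^2 + 81*r - 54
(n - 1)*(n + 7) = n^2 + 6*n - 7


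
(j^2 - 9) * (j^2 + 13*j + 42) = j^4 + 13*j^3 + 33*j^2 - 117*j - 378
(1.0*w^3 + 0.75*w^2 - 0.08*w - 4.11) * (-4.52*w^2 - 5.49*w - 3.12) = -4.52*w^5 - 8.88*w^4 - 6.8759*w^3 + 16.6764*w^2 + 22.8135*w + 12.8232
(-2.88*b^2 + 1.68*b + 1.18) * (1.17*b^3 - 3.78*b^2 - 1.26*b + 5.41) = -3.3696*b^5 + 12.852*b^4 - 1.341*b^3 - 22.158*b^2 + 7.602*b + 6.3838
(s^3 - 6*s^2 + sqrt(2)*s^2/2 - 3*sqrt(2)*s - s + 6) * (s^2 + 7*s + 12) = s^5 + sqrt(2)*s^4/2 + s^4 - 31*s^3 + sqrt(2)*s^3/2 - 73*s^2 - 15*sqrt(2)*s^2 - 36*sqrt(2)*s + 30*s + 72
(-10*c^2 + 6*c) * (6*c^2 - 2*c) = -60*c^4 + 56*c^3 - 12*c^2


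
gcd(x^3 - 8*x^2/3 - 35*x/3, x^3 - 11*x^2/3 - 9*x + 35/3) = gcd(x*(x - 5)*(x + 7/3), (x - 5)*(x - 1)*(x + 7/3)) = x^2 - 8*x/3 - 35/3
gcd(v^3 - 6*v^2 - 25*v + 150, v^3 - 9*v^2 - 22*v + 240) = v^2 - v - 30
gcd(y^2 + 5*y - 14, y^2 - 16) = 1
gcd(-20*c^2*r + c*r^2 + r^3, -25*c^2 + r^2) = 5*c + r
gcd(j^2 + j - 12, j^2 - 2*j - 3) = j - 3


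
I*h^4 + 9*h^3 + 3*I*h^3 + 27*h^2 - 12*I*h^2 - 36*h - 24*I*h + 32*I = (h + 4)*(h - 8*I)*(h - I)*(I*h - I)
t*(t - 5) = t^2 - 5*t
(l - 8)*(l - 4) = l^2 - 12*l + 32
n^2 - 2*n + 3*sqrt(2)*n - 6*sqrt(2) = (n - 2)*(n + 3*sqrt(2))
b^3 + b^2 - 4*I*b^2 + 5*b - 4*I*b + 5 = (b + 1)*(b - 5*I)*(b + I)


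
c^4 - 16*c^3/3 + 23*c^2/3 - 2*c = c*(c - 3)*(c - 2)*(c - 1/3)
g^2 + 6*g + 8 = (g + 2)*(g + 4)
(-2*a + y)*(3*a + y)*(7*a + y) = -42*a^3 + a^2*y + 8*a*y^2 + y^3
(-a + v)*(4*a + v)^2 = -16*a^3 + 8*a^2*v + 7*a*v^2 + v^3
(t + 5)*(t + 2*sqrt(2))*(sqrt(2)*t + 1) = sqrt(2)*t^3 + 5*t^2 + 5*sqrt(2)*t^2 + 2*sqrt(2)*t + 25*t + 10*sqrt(2)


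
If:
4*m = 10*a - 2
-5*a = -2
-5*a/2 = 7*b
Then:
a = 2/5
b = -1/7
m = 1/2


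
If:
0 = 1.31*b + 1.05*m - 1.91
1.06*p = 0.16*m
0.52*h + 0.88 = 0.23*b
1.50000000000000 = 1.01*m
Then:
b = 0.27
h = -1.57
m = 1.49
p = 0.22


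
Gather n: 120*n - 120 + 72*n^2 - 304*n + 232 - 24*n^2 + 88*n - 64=48*n^2 - 96*n + 48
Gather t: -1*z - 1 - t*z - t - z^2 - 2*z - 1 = t*(-z - 1) - z^2 - 3*z - 2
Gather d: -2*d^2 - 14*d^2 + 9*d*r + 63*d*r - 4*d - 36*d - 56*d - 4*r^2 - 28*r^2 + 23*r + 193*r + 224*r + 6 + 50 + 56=-16*d^2 + d*(72*r - 96) - 32*r^2 + 440*r + 112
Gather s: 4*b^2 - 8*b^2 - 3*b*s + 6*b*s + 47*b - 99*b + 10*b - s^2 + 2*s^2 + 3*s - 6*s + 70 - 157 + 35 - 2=-4*b^2 - 42*b + s^2 + s*(3*b - 3) - 54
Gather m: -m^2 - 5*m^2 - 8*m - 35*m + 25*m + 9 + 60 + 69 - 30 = -6*m^2 - 18*m + 108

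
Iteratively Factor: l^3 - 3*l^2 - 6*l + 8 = (l + 2)*(l^2 - 5*l + 4) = (l - 4)*(l + 2)*(l - 1)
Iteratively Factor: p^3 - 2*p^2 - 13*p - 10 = (p + 1)*(p^2 - 3*p - 10) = (p - 5)*(p + 1)*(p + 2)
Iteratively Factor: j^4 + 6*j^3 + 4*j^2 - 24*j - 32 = (j + 2)*(j^3 + 4*j^2 - 4*j - 16) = (j + 2)^2*(j^2 + 2*j - 8) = (j - 2)*(j + 2)^2*(j + 4)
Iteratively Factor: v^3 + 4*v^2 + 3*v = (v + 1)*(v^2 + 3*v) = (v + 1)*(v + 3)*(v)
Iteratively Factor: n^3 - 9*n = (n)*(n^2 - 9) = n*(n - 3)*(n + 3)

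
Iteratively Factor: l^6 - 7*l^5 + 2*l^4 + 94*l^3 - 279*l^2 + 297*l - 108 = (l - 3)*(l^5 - 4*l^4 - 10*l^3 + 64*l^2 - 87*l + 36) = (l - 3)*(l + 4)*(l^4 - 8*l^3 + 22*l^2 - 24*l + 9) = (l - 3)*(l - 1)*(l + 4)*(l^3 - 7*l^2 + 15*l - 9) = (l - 3)*(l - 1)^2*(l + 4)*(l^2 - 6*l + 9) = (l - 3)^2*(l - 1)^2*(l + 4)*(l - 3)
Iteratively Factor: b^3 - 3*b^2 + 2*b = (b - 2)*(b^2 - b) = b*(b - 2)*(b - 1)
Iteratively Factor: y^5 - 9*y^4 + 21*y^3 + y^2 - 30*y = (y - 5)*(y^4 - 4*y^3 + y^2 + 6*y) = (y - 5)*(y - 2)*(y^3 - 2*y^2 - 3*y) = (y - 5)*(y - 2)*(y + 1)*(y^2 - 3*y) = y*(y - 5)*(y - 2)*(y + 1)*(y - 3)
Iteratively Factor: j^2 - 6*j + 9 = (j - 3)*(j - 3)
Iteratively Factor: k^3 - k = (k - 1)*(k^2 + k) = k*(k - 1)*(k + 1)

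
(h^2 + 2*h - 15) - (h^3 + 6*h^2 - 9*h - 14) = -h^3 - 5*h^2 + 11*h - 1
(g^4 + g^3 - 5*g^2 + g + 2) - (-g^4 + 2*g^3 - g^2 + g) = 2*g^4 - g^3 - 4*g^2 + 2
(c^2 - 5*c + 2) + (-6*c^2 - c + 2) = -5*c^2 - 6*c + 4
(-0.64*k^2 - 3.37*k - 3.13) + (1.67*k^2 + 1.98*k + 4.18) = 1.03*k^2 - 1.39*k + 1.05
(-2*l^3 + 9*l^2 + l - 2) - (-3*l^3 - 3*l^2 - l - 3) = l^3 + 12*l^2 + 2*l + 1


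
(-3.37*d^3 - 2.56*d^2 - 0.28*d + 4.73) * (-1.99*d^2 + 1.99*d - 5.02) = 6.7063*d^5 - 1.6119*d^4 + 12.3802*d^3 + 2.8813*d^2 + 10.8183*d - 23.7446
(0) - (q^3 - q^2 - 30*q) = -q^3 + q^2 + 30*q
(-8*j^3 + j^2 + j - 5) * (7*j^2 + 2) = -56*j^5 + 7*j^4 - 9*j^3 - 33*j^2 + 2*j - 10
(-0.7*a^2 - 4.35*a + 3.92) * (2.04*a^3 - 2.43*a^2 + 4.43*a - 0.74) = -1.428*a^5 - 7.173*a^4 + 15.4663*a^3 - 28.2781*a^2 + 20.5846*a - 2.9008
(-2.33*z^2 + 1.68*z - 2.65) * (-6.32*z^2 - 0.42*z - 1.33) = 14.7256*z^4 - 9.639*z^3 + 19.1413*z^2 - 1.1214*z + 3.5245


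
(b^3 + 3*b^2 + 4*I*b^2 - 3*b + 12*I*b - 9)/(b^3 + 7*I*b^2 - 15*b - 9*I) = (b + 3)/(b + 3*I)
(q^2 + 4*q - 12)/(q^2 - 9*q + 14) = (q + 6)/(q - 7)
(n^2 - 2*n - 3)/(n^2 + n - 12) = (n + 1)/(n + 4)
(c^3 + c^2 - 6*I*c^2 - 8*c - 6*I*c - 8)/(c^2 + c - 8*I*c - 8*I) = (c^2 - 6*I*c - 8)/(c - 8*I)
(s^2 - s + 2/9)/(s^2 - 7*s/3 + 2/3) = (s - 2/3)/(s - 2)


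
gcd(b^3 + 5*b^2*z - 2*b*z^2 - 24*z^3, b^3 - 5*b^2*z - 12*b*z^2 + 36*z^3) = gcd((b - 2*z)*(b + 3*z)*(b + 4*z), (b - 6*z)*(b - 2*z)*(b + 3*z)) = -b^2 - b*z + 6*z^2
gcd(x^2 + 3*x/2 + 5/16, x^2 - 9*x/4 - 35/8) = x + 5/4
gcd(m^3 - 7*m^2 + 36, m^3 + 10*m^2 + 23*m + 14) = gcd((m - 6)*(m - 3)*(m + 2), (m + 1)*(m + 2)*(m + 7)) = m + 2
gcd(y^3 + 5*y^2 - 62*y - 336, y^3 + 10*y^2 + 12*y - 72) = y + 6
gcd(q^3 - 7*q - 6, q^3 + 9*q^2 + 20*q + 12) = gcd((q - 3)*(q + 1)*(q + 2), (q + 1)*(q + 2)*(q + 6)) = q^2 + 3*q + 2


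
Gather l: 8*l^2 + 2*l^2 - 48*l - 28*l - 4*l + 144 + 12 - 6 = 10*l^2 - 80*l + 150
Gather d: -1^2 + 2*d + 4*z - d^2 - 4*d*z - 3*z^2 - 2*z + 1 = -d^2 + d*(2 - 4*z) - 3*z^2 + 2*z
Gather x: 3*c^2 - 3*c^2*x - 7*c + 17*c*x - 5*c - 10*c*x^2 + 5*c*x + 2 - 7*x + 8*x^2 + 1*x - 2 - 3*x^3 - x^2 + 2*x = 3*c^2 - 12*c - 3*x^3 + x^2*(7 - 10*c) + x*(-3*c^2 + 22*c - 4)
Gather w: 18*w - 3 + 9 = 18*w + 6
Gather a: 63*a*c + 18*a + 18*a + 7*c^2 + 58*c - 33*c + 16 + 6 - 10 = a*(63*c + 36) + 7*c^2 + 25*c + 12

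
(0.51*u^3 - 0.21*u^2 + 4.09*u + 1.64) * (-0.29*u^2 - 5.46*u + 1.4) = -0.1479*u^5 - 2.7237*u^4 + 0.6745*u^3 - 23.101*u^2 - 3.2284*u + 2.296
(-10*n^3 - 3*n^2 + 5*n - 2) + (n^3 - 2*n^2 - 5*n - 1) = -9*n^3 - 5*n^2 - 3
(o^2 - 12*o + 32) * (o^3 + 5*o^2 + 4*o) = o^5 - 7*o^4 - 24*o^3 + 112*o^2 + 128*o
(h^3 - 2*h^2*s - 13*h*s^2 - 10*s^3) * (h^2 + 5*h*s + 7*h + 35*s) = h^5 + 3*h^4*s + 7*h^4 - 23*h^3*s^2 + 21*h^3*s - 75*h^2*s^3 - 161*h^2*s^2 - 50*h*s^4 - 525*h*s^3 - 350*s^4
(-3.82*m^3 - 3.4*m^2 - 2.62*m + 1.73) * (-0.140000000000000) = 0.5348*m^3 + 0.476*m^2 + 0.3668*m - 0.2422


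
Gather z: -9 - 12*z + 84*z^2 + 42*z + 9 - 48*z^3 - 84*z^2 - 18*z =-48*z^3 + 12*z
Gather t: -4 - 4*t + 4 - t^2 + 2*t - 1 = -t^2 - 2*t - 1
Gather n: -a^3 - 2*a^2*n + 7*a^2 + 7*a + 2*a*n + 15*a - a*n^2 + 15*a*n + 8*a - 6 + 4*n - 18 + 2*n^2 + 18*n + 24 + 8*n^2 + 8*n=-a^3 + 7*a^2 + 30*a + n^2*(10 - a) + n*(-2*a^2 + 17*a + 30)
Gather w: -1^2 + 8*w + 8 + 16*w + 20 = 24*w + 27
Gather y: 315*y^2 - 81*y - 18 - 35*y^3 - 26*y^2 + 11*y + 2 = -35*y^3 + 289*y^2 - 70*y - 16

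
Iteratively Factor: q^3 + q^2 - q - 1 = (q - 1)*(q^2 + 2*q + 1) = (q - 1)*(q + 1)*(q + 1)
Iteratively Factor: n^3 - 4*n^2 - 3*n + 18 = (n - 3)*(n^2 - n - 6) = (n - 3)^2*(n + 2)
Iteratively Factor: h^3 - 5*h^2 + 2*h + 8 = (h + 1)*(h^2 - 6*h + 8) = (h - 2)*(h + 1)*(h - 4)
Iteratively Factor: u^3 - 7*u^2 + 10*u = (u)*(u^2 - 7*u + 10) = u*(u - 5)*(u - 2)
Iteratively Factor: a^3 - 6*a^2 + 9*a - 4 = (a - 1)*(a^2 - 5*a + 4) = (a - 1)^2*(a - 4)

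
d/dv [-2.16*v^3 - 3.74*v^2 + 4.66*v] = -6.48*v^2 - 7.48*v + 4.66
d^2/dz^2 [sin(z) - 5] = -sin(z)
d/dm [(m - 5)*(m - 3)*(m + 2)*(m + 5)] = 4*m^3 - 3*m^2 - 62*m + 25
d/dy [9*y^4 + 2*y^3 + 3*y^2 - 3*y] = 36*y^3 + 6*y^2 + 6*y - 3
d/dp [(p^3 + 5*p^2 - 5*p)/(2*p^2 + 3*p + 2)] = (2*p^4 + 6*p^3 + 31*p^2 + 20*p - 10)/(4*p^4 + 12*p^3 + 17*p^2 + 12*p + 4)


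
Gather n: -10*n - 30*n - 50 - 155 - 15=-40*n - 220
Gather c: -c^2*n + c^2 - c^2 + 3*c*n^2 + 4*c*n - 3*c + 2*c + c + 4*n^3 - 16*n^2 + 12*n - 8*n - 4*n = -c^2*n + c*(3*n^2 + 4*n) + 4*n^3 - 16*n^2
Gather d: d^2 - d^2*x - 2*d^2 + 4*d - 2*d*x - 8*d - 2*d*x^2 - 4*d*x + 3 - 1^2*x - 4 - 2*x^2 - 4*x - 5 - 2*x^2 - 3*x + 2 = d^2*(-x - 1) + d*(-2*x^2 - 6*x - 4) - 4*x^2 - 8*x - 4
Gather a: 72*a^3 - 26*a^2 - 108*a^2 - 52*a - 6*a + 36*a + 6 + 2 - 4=72*a^3 - 134*a^2 - 22*a + 4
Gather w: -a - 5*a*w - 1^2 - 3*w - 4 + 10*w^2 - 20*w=-a + 10*w^2 + w*(-5*a - 23) - 5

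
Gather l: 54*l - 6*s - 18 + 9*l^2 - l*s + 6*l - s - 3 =9*l^2 + l*(60 - s) - 7*s - 21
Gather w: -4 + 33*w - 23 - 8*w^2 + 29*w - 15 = -8*w^2 + 62*w - 42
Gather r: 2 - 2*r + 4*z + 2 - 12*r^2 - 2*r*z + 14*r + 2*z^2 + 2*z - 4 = -12*r^2 + r*(12 - 2*z) + 2*z^2 + 6*z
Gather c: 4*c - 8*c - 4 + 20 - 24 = -4*c - 8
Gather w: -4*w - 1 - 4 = -4*w - 5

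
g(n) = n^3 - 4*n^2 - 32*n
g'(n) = 3*n^2 - 8*n - 32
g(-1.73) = 38.21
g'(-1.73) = -9.18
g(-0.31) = 9.51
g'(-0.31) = -29.23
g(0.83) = -28.74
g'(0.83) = -36.57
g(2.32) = -83.28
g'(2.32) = -34.41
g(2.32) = -83.28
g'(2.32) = -34.41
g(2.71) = -96.19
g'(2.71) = -31.65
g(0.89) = -30.94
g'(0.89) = -36.74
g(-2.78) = 36.56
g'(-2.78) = 13.43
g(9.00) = 117.00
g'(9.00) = 139.00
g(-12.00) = -1920.00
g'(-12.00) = 496.00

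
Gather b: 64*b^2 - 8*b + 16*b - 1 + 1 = 64*b^2 + 8*b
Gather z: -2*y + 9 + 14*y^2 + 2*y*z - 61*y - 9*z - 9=14*y^2 - 63*y + z*(2*y - 9)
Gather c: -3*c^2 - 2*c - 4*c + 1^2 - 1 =-3*c^2 - 6*c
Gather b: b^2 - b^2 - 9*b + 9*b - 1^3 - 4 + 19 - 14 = 0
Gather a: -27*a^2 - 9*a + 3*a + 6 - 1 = -27*a^2 - 6*a + 5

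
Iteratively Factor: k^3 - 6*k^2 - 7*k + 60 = (k + 3)*(k^2 - 9*k + 20) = (k - 5)*(k + 3)*(k - 4)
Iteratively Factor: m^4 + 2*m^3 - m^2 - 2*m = (m)*(m^3 + 2*m^2 - m - 2) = m*(m + 2)*(m^2 - 1) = m*(m + 1)*(m + 2)*(m - 1)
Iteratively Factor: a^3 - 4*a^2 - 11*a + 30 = (a - 5)*(a^2 + a - 6) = (a - 5)*(a - 2)*(a + 3)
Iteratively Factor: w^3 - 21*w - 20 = (w - 5)*(w^2 + 5*w + 4) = (w - 5)*(w + 4)*(w + 1)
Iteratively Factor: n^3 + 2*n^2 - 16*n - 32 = (n - 4)*(n^2 + 6*n + 8) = (n - 4)*(n + 2)*(n + 4)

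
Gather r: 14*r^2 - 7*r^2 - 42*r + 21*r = 7*r^2 - 21*r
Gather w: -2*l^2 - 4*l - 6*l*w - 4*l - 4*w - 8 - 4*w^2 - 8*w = -2*l^2 - 8*l - 4*w^2 + w*(-6*l - 12) - 8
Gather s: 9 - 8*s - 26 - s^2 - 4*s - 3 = -s^2 - 12*s - 20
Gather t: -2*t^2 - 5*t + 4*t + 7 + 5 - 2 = -2*t^2 - t + 10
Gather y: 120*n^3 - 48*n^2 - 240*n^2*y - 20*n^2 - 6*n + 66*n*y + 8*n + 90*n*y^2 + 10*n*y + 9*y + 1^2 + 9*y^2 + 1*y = 120*n^3 - 68*n^2 + 2*n + y^2*(90*n + 9) + y*(-240*n^2 + 76*n + 10) + 1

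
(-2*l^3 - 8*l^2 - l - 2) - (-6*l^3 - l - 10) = 4*l^3 - 8*l^2 + 8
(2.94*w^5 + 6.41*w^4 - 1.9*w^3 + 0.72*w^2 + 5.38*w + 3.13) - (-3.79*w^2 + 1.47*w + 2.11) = 2.94*w^5 + 6.41*w^4 - 1.9*w^3 + 4.51*w^2 + 3.91*w + 1.02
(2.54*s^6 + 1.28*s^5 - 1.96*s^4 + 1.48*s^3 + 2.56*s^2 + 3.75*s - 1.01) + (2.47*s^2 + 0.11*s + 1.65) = 2.54*s^6 + 1.28*s^5 - 1.96*s^4 + 1.48*s^3 + 5.03*s^2 + 3.86*s + 0.64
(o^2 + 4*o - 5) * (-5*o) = -5*o^3 - 20*o^2 + 25*o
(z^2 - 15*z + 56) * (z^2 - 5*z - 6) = z^4 - 20*z^3 + 125*z^2 - 190*z - 336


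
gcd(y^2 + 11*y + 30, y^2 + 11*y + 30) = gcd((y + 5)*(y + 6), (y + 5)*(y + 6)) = y^2 + 11*y + 30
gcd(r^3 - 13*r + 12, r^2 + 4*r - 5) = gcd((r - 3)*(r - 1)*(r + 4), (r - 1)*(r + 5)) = r - 1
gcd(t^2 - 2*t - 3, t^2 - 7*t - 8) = t + 1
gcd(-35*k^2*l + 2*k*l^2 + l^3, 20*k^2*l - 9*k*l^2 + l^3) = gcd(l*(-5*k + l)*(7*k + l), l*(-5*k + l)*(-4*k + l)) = 5*k*l - l^2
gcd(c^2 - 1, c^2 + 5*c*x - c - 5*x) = c - 1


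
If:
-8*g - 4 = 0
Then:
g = -1/2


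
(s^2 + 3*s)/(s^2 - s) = (s + 3)/(s - 1)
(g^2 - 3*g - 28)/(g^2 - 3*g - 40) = (-g^2 + 3*g + 28)/(-g^2 + 3*g + 40)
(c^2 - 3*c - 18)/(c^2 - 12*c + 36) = (c + 3)/(c - 6)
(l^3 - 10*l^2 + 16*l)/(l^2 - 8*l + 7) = l*(l^2 - 10*l + 16)/(l^2 - 8*l + 7)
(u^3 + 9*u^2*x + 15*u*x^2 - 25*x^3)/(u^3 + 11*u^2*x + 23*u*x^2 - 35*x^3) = (u + 5*x)/(u + 7*x)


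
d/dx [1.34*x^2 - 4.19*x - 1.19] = 2.68*x - 4.19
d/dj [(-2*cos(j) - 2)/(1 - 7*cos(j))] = 16*sin(j)/(7*cos(j) - 1)^2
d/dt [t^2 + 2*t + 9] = 2*t + 2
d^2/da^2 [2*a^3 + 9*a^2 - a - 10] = 12*a + 18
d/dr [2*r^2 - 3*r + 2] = 4*r - 3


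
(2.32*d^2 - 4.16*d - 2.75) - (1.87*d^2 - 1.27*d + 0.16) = 0.45*d^2 - 2.89*d - 2.91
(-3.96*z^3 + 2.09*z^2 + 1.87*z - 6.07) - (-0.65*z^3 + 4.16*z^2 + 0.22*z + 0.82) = -3.31*z^3 - 2.07*z^2 + 1.65*z - 6.89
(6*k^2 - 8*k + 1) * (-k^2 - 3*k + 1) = -6*k^4 - 10*k^3 + 29*k^2 - 11*k + 1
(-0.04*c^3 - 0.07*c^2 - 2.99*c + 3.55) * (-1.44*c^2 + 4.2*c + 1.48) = 0.0576*c^5 - 0.0672*c^4 + 3.9524*c^3 - 17.7736*c^2 + 10.4848*c + 5.254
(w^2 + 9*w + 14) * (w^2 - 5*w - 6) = w^4 + 4*w^3 - 37*w^2 - 124*w - 84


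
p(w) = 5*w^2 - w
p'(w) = 10*w - 1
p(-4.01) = 84.41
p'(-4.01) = -41.10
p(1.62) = 11.50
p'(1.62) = 15.20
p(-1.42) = 11.50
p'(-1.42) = -15.20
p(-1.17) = 8.01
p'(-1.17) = -12.70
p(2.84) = 37.49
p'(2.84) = 27.40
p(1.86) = 15.44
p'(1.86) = 17.60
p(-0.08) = 0.11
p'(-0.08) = -1.80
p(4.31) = 88.57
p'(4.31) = 42.10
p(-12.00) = 732.00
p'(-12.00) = -121.00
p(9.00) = 396.00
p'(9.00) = 89.00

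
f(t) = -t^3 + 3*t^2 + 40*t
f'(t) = -3*t^2 + 6*t + 40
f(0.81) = 33.84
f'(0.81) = 42.89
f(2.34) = 97.21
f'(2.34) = 37.61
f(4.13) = 145.93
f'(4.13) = 13.61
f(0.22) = 8.93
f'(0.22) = 41.17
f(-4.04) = -46.70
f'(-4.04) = -33.20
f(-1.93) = -58.84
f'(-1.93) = 17.25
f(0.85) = 35.55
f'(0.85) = 42.93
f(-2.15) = -62.19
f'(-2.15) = 13.23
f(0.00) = 0.00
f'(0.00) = 40.00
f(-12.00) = 1680.00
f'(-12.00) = -464.00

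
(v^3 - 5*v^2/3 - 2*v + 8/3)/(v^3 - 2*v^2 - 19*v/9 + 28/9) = 3*(v - 2)/(3*v - 7)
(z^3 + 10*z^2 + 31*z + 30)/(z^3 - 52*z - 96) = (z^2 + 8*z + 15)/(z^2 - 2*z - 48)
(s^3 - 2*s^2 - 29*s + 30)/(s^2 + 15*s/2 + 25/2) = 2*(s^2 - 7*s + 6)/(2*s + 5)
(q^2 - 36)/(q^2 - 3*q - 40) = (36 - q^2)/(-q^2 + 3*q + 40)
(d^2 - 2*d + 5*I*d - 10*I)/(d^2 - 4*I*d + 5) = (d^2 + d*(-2 + 5*I) - 10*I)/(d^2 - 4*I*d + 5)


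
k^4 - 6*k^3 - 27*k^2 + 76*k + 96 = (k - 8)*(k - 3)*(k + 1)*(k + 4)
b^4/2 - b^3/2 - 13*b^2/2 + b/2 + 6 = (b/2 + 1/2)*(b - 4)*(b - 1)*(b + 3)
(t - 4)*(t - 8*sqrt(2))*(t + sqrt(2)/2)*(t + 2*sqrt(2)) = t^4 - 11*sqrt(2)*t^3/2 - 4*t^3 - 38*t^2 + 22*sqrt(2)*t^2 - 16*sqrt(2)*t + 152*t + 64*sqrt(2)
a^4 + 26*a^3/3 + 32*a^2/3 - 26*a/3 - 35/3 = (a - 1)*(a + 1)*(a + 5/3)*(a + 7)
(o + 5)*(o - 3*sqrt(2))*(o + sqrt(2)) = o^3 - 2*sqrt(2)*o^2 + 5*o^2 - 10*sqrt(2)*o - 6*o - 30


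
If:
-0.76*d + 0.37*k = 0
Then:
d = 0.486842105263158*k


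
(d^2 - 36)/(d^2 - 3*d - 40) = (36 - d^2)/(-d^2 + 3*d + 40)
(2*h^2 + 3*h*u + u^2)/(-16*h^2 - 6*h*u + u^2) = (h + u)/(-8*h + u)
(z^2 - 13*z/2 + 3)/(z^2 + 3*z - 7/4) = 2*(z - 6)/(2*z + 7)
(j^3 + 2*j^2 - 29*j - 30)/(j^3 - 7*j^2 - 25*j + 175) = (j^2 + 7*j + 6)/(j^2 - 2*j - 35)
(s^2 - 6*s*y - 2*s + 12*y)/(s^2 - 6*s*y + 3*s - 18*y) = (s - 2)/(s + 3)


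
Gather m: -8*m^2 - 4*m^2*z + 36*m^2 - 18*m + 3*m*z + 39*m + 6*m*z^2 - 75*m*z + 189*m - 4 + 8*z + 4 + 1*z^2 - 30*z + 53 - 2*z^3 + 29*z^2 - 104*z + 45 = m^2*(28 - 4*z) + m*(6*z^2 - 72*z + 210) - 2*z^3 + 30*z^2 - 126*z + 98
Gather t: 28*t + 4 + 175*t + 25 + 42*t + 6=245*t + 35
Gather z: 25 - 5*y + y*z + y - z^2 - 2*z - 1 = -4*y - z^2 + z*(y - 2) + 24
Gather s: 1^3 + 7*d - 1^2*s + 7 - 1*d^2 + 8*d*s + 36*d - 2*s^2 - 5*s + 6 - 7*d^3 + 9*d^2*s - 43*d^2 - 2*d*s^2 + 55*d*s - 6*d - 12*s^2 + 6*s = -7*d^3 - 44*d^2 + 37*d + s^2*(-2*d - 14) + s*(9*d^2 + 63*d) + 14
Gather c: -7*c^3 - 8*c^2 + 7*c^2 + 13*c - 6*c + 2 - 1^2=-7*c^3 - c^2 + 7*c + 1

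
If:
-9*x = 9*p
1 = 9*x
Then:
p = -1/9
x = 1/9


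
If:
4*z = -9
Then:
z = -9/4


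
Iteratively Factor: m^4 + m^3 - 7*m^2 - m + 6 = (m - 1)*(m^3 + 2*m^2 - 5*m - 6) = (m - 1)*(m + 1)*(m^2 + m - 6) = (m - 2)*(m - 1)*(m + 1)*(m + 3)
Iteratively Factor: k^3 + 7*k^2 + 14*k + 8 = (k + 1)*(k^2 + 6*k + 8) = (k + 1)*(k + 2)*(k + 4)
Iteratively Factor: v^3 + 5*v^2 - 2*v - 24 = (v + 3)*(v^2 + 2*v - 8) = (v - 2)*(v + 3)*(v + 4)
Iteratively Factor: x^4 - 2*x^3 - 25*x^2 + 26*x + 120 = (x - 3)*(x^3 + x^2 - 22*x - 40) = (x - 3)*(x + 4)*(x^2 - 3*x - 10) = (x - 3)*(x + 2)*(x + 4)*(x - 5)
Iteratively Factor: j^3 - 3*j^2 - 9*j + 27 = (j + 3)*(j^2 - 6*j + 9) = (j - 3)*(j + 3)*(j - 3)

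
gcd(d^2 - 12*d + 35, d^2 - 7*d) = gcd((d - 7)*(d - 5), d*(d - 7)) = d - 7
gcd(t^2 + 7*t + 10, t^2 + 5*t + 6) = t + 2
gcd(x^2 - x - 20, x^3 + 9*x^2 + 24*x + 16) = x + 4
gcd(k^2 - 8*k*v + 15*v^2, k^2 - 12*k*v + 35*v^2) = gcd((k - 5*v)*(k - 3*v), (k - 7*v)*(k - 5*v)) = -k + 5*v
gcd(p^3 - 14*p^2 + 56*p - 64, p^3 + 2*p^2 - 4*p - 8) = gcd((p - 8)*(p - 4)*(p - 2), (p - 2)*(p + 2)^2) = p - 2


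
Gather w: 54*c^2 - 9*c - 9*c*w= 54*c^2 - 9*c*w - 9*c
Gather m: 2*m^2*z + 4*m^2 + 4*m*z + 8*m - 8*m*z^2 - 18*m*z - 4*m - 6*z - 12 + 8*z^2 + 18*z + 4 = m^2*(2*z + 4) + m*(-8*z^2 - 14*z + 4) + 8*z^2 + 12*z - 8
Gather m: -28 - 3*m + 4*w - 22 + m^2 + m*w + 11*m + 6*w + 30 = m^2 + m*(w + 8) + 10*w - 20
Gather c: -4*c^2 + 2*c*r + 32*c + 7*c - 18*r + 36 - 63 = -4*c^2 + c*(2*r + 39) - 18*r - 27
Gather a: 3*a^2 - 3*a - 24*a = 3*a^2 - 27*a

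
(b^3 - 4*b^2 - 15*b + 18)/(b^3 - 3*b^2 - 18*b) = (b - 1)/b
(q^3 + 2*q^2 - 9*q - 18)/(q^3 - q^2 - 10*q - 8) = (q^2 - 9)/(q^2 - 3*q - 4)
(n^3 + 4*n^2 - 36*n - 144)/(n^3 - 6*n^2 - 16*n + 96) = (n + 6)/(n - 4)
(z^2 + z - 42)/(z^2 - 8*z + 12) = (z + 7)/(z - 2)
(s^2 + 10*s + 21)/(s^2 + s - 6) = (s + 7)/(s - 2)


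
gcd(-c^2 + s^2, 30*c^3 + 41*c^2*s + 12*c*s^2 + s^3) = c + s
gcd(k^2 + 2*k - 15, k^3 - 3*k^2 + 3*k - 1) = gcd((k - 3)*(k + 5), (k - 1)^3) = 1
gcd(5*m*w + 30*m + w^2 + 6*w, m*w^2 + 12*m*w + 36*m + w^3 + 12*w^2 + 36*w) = w + 6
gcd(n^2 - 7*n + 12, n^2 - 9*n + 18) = n - 3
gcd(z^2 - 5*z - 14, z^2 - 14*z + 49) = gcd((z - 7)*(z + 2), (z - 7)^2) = z - 7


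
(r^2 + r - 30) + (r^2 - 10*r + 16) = 2*r^2 - 9*r - 14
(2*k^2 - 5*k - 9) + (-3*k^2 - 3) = -k^2 - 5*k - 12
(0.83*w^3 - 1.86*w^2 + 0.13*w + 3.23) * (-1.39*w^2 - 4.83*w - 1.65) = -1.1537*w^5 - 1.4235*w^4 + 7.4336*w^3 - 2.0486*w^2 - 15.8154*w - 5.3295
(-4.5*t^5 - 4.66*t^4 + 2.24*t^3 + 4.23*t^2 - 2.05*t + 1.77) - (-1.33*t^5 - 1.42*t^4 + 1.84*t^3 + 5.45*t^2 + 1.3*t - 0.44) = -3.17*t^5 - 3.24*t^4 + 0.4*t^3 - 1.22*t^2 - 3.35*t + 2.21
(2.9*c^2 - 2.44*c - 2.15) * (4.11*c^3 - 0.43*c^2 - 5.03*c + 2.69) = 11.919*c^5 - 11.2754*c^4 - 22.3743*c^3 + 20.9987*c^2 + 4.2509*c - 5.7835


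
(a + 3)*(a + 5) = a^2 + 8*a + 15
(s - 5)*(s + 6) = s^2 + s - 30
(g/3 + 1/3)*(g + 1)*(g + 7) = g^3/3 + 3*g^2 + 5*g + 7/3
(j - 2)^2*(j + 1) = j^3 - 3*j^2 + 4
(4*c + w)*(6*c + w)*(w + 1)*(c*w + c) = 24*c^3*w^2 + 48*c^3*w + 24*c^3 + 10*c^2*w^3 + 20*c^2*w^2 + 10*c^2*w + c*w^4 + 2*c*w^3 + c*w^2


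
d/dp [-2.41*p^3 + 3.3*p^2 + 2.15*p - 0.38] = -7.23*p^2 + 6.6*p + 2.15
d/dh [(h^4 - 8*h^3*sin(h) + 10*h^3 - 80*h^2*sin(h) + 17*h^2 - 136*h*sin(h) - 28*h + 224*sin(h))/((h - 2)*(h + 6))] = 2*(-4*h^5*cos(h) + h^5 - 4*h^4*sin(h) - 56*h^4*cos(h) + 11*h^4 - 32*h^3*sin(h) - 180*h^3*cos(h) + 16*h^3 + 52*h^2*sin(h) + 320*h^2*cos(h) - 132*h^2 + 736*h*sin(h) + 1264*h*cos(h) - 204*h + 368*sin(h) - 1344*cos(h) + 168)/(h^4 + 8*h^3 - 8*h^2 - 96*h + 144)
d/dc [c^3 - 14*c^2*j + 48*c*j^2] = 3*c^2 - 28*c*j + 48*j^2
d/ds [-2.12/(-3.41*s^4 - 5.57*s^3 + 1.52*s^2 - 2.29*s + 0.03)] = (-28.9168*s^3 - 35.4252*s^2 + 6.4448*s - 4.8548)/(3.41*s^4 + 5.57*s^3 - 1.52*s^2 + 2.29*s - 0.03)^2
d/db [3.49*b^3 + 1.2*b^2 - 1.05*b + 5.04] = 10.47*b^2 + 2.4*b - 1.05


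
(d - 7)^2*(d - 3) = d^3 - 17*d^2 + 91*d - 147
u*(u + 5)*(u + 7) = u^3 + 12*u^2 + 35*u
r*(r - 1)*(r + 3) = r^3 + 2*r^2 - 3*r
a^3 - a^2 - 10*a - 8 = (a - 4)*(a + 1)*(a + 2)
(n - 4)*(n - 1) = n^2 - 5*n + 4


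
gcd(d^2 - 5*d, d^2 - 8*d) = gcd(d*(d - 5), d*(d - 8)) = d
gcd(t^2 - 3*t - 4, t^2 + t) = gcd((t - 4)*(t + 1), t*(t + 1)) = t + 1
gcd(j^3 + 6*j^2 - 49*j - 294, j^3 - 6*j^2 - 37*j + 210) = j^2 - j - 42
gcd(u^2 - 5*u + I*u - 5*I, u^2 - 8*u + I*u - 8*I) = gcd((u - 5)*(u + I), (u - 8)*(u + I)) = u + I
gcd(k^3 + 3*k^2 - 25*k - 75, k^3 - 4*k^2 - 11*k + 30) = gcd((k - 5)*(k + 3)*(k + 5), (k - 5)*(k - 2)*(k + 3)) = k^2 - 2*k - 15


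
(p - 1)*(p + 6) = p^2 + 5*p - 6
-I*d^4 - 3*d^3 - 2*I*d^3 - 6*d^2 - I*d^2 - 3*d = d*(d + 1)*(d - 3*I)*(-I*d - I)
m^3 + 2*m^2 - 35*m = m*(m - 5)*(m + 7)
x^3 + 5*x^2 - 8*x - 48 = (x - 3)*(x + 4)^2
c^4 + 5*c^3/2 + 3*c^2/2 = c^2*(c + 1)*(c + 3/2)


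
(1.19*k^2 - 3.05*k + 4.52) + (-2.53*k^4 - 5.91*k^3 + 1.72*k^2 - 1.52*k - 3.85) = -2.53*k^4 - 5.91*k^3 + 2.91*k^2 - 4.57*k + 0.669999999999999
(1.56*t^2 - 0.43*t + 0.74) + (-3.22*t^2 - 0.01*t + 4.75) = -1.66*t^2 - 0.44*t + 5.49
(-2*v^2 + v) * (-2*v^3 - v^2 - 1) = 4*v^5 - v^3 + 2*v^2 - v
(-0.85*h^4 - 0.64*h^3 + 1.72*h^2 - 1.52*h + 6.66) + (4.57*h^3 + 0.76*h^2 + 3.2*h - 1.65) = -0.85*h^4 + 3.93*h^3 + 2.48*h^2 + 1.68*h + 5.01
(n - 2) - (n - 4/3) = -2/3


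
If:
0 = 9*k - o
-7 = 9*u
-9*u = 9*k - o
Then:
No Solution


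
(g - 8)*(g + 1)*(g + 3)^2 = g^4 - g^3 - 41*g^2 - 111*g - 72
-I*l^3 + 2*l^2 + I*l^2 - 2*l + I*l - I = (l + I)^2*(-I*l + I)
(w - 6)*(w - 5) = w^2 - 11*w + 30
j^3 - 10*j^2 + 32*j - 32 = (j - 4)^2*(j - 2)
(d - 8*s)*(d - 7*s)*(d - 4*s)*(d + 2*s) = d^4 - 17*d^3*s + 78*d^2*s^2 + 8*d*s^3 - 448*s^4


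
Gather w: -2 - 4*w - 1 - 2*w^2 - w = -2*w^2 - 5*w - 3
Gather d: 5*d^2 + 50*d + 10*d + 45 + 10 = 5*d^2 + 60*d + 55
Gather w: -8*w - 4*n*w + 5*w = w*(-4*n - 3)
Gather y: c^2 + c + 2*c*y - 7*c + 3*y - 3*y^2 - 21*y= c^2 - 6*c - 3*y^2 + y*(2*c - 18)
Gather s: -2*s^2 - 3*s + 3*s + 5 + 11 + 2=18 - 2*s^2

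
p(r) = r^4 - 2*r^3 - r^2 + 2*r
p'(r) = 4*r^3 - 6*r^2 - 2*r + 2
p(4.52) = 221.32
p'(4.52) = 239.76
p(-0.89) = -0.53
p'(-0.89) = -3.79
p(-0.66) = -0.99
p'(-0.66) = -0.44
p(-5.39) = 1117.37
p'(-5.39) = -787.90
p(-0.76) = -0.89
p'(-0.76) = -1.70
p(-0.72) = -0.94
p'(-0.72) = -1.16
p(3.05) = 26.59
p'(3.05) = 53.58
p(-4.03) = 370.37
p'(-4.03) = -349.19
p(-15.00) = 57120.00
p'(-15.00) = -14818.00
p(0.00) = 0.00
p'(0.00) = 2.00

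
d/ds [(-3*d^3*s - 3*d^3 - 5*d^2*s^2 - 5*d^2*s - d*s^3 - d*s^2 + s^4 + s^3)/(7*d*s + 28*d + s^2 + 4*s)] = ((7*d + 2*s + 4)*(3*d^3*s + 3*d^3 + 5*d^2*s^2 + 5*d^2*s + d*s^3 + d*s^2 - s^4 - s^3) + (7*d*s + 28*d + s^2 + 4*s)*(-3*d^3 - 10*d^2*s - 5*d^2 - 3*d*s^2 - 2*d*s + 4*s^3 + 3*s^2))/(7*d*s + 28*d + s^2 + 4*s)^2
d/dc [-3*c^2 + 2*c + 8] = 2 - 6*c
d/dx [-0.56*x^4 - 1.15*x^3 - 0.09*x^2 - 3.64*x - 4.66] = -2.24*x^3 - 3.45*x^2 - 0.18*x - 3.64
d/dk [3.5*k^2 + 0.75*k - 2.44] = 7.0*k + 0.75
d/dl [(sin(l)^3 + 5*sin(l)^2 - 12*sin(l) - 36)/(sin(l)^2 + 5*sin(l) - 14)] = (sin(l)^4 + 10*sin(l)^3 - 5*sin(l)^2 - 68*sin(l) + 348)*cos(l)/((sin(l) - 2)^2*(sin(l) + 7)^2)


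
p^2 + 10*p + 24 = (p + 4)*(p + 6)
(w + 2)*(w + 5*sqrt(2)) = w^2 + 2*w + 5*sqrt(2)*w + 10*sqrt(2)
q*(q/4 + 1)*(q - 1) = q^3/4 + 3*q^2/4 - q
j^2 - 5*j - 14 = (j - 7)*(j + 2)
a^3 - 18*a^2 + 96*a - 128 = (a - 8)^2*(a - 2)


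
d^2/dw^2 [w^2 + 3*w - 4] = 2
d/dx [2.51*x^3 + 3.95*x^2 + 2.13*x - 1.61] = 7.53*x^2 + 7.9*x + 2.13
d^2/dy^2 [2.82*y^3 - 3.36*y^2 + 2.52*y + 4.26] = 16.92*y - 6.72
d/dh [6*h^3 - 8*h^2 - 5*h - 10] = 18*h^2 - 16*h - 5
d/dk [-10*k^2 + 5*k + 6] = 5 - 20*k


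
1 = 1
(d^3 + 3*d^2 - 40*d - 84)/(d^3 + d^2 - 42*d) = (d + 2)/d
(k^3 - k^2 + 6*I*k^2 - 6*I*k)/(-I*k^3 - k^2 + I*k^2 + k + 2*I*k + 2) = k*(I*k^2 - k*(6 + I) + 6)/(k^3 - k^2*(1 + I) + k*(-2 + I) + 2*I)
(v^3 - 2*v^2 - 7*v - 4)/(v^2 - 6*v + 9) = (v^3 - 2*v^2 - 7*v - 4)/(v^2 - 6*v + 9)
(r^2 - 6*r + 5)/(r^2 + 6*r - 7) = (r - 5)/(r + 7)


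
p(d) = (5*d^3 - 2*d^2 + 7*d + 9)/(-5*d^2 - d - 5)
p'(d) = (10*d + 1)*(5*d^3 - 2*d^2 + 7*d + 9)/(-5*d^2 - d - 5)^2 + (15*d^2 - 4*d + 7)/(-5*d^2 - d - 5) = (-25*d^4 - 10*d^3 - 38*d^2 + 110*d - 26)/(25*d^4 + 10*d^3 + 51*d^2 + 10*d + 25)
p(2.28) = -2.22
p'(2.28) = -0.69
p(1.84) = -1.95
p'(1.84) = -0.53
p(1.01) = -1.73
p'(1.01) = 0.08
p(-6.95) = 7.58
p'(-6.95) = -1.00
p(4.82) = -4.41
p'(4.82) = -0.94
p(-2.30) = 2.69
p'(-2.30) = -1.25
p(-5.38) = 5.99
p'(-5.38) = -1.01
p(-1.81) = 2.04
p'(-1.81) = -1.46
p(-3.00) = 3.51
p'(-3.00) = -1.11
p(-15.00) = 15.62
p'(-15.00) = -1.00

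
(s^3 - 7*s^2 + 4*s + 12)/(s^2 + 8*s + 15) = (s^3 - 7*s^2 + 4*s + 12)/(s^2 + 8*s + 15)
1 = 1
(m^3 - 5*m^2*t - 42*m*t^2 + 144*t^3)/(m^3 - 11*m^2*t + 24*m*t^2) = (m + 6*t)/m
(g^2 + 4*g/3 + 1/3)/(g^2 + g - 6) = (g^2 + 4*g/3 + 1/3)/(g^2 + g - 6)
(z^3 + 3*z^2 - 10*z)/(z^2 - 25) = z*(z - 2)/(z - 5)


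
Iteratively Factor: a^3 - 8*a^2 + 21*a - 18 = (a - 2)*(a^2 - 6*a + 9) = (a - 3)*(a - 2)*(a - 3)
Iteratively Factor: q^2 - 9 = (q + 3)*(q - 3)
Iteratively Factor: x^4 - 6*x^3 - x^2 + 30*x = (x)*(x^3 - 6*x^2 - x + 30) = x*(x - 3)*(x^2 - 3*x - 10) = x*(x - 3)*(x + 2)*(x - 5)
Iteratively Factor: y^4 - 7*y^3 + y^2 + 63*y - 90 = (y - 2)*(y^3 - 5*y^2 - 9*y + 45) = (y - 3)*(y - 2)*(y^2 - 2*y - 15) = (y - 5)*(y - 3)*(y - 2)*(y + 3)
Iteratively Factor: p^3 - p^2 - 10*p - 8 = (p - 4)*(p^2 + 3*p + 2) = (p - 4)*(p + 2)*(p + 1)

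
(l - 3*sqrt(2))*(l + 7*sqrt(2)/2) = l^2 + sqrt(2)*l/2 - 21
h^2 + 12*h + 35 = (h + 5)*(h + 7)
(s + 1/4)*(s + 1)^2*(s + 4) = s^4 + 25*s^3/4 + 21*s^2/2 + 25*s/4 + 1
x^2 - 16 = (x - 4)*(x + 4)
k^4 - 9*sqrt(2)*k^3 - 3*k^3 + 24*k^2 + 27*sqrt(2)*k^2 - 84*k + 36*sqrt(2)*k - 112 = (k - 4)*(k + 1)*(k - 7*sqrt(2))*(k - 2*sqrt(2))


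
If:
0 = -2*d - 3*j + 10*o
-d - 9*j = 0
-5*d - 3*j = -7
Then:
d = 3/2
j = -1/6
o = 1/4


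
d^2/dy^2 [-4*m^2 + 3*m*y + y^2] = 2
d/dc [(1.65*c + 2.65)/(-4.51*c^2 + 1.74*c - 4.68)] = (7.4415*c^2 + 23.903*c - 12.333)/(20.3401*c^4 - 15.6948*c^3 + 45.2412*c^2 - 16.2864*c + 21.9024)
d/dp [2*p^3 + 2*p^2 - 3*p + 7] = 6*p^2 + 4*p - 3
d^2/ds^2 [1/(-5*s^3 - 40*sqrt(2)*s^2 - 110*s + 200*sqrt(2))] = 2*((3*s + 8*sqrt(2))*(s^3 + 8*sqrt(2)*s^2 + 22*s - 40*sqrt(2)) - (3*s^2 + 16*sqrt(2)*s + 22)^2)/(5*(s^3 + 8*sqrt(2)*s^2 + 22*s - 40*sqrt(2))^3)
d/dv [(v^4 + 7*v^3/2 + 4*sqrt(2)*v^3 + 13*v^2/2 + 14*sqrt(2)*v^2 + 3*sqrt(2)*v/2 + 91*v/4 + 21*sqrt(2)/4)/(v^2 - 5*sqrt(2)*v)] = (8*v^5 - 44*sqrt(2)*v^4 + 14*v^4 - 320*v^3 - 140*sqrt(2)*v^3 - 651*v^2 - 136*sqrt(2)*v^2 - 42*sqrt(2)*v + 210)/(4*v^2*(v^2 - 10*sqrt(2)*v + 50))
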